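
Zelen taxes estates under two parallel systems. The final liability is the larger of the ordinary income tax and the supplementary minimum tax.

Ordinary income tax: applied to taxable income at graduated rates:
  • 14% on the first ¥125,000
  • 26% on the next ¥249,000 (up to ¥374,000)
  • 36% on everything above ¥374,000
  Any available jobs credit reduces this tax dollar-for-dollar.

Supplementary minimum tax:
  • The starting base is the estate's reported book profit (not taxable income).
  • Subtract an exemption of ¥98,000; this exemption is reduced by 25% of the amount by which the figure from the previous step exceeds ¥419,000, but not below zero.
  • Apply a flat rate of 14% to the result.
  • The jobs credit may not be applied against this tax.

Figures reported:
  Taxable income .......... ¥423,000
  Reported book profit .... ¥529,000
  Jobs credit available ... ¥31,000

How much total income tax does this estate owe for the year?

Supplementary minimum tax:
  Base (reported book profit): ¥529,000
  Exemption: ¥98,000 − 25% × (¥529,000 − ¥419,000) = ¥98,000 − ¥27,500 = ¥70,500
  Base: ¥529,000 − ¥70,500 = ¥458,500
  ¥458,500 × 14% = ¥64,190

Ordinary income tax:
  ¥125,000 × 14% = ¥17,500
  ¥249,000 × 26% = ¥64,740
  ¥49,000 × 36% = ¥17,640
  → ¥99,880
  Less jobs credit ¥31,000 → ¥68,880

¥68,880 > ¥64,190, so the ordinary income tax governs.

¥68,880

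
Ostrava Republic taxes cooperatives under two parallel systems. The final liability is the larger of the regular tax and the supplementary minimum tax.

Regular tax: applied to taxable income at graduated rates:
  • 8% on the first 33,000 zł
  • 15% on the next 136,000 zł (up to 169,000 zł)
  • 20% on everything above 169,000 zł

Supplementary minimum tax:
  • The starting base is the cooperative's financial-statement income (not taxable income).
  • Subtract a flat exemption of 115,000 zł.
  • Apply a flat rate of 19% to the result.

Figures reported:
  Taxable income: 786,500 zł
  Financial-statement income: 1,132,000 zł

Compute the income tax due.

Supplementary minimum tax:
  Base (financial-statement income): 1,132,000 zł
  Less exemption 115,000 zł → base 1,017,000 zł
  1,017,000 zł × 19% = 193,230 zł

Regular tax:
  33,000 zł × 8% = 2,640 zł
  136,000 zł × 15% = 20,400 zł
  617,500 zł × 20% = 123,500 zł
  → 146,540 zł

193,230 zł > 146,540 zł, so the supplementary minimum tax is the binding amount.

193,230 zł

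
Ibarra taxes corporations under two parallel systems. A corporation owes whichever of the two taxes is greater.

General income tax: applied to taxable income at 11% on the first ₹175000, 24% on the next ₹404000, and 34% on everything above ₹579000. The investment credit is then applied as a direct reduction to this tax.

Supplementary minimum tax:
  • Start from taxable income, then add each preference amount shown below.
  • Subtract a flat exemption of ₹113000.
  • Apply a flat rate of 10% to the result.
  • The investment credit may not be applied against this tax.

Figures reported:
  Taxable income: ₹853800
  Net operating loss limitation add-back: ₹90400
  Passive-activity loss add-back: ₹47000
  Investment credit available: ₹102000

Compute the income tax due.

Supplementary minimum tax:
  Adjusted income: ₹853800 + ₹90400 + ₹47000 = ₹991200
  Less exemption ₹113000 → base ₹878200
  ₹878200 × 10% = ₹87820

General income tax:
  ₹175000 × 11% = ₹19250
  ₹404000 × 24% = ₹96960
  ₹274800 × 34% = ₹93432
  → ₹209642
  Less investment credit ₹102000 → ₹107642

₹107642 > ₹87820, so the general income tax governs.

₹107642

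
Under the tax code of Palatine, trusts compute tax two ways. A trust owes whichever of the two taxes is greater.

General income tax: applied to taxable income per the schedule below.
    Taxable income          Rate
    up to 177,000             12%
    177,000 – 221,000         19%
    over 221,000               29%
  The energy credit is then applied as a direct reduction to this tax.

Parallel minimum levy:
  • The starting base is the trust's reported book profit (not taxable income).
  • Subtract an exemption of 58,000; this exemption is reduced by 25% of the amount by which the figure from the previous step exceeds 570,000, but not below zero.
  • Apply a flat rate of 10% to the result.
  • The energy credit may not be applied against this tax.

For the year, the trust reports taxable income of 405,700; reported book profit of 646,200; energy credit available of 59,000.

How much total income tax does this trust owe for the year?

60,725

Parallel minimum levy:
  Base (reported book profit): 646,200
  Exemption: 58,000 − 25% × (646,200 − 570,000) = 58,000 − 19,050 = 38,950
  Base: 646,200 − 38,950 = 607,250
  607,250 × 10% = 60,725

General income tax:
  177,000 × 12% = 21,240
  44,000 × 19% = 8,360
  184,700 × 29% = 53,563
  → 83,163
  Less energy credit 59,000 → 24,163

60,725 > 24,163, so the parallel minimum levy is the binding amount.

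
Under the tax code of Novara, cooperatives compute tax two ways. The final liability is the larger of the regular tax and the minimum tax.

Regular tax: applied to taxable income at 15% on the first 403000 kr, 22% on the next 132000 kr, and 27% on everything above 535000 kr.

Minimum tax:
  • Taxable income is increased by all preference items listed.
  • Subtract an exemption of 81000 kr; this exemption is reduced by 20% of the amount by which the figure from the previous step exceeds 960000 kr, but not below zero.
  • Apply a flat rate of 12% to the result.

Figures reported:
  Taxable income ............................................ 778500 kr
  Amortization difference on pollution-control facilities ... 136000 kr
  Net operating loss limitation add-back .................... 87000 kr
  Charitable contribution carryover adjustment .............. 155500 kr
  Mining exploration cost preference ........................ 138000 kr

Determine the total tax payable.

Minimum tax:
  Adjusted income: 778500 kr + 136000 kr + 87000 kr + 155500 kr + 138000 kr = 1295000 kr
  Exemption: 81000 kr − 20% × (1295000 kr − 960000 kr) = 81000 kr − 67000 kr = 14000 kr
  Base: 1295000 kr − 14000 kr = 1281000 kr
  1281000 kr × 12% = 153720 kr

Regular tax:
  403000 kr × 15% = 60450 kr
  132000 kr × 22% = 29040 kr
  243500 kr × 27% = 65745 kr
  → 155235 kr

155235 kr > 153720 kr, so the regular tax governs.

155235 kr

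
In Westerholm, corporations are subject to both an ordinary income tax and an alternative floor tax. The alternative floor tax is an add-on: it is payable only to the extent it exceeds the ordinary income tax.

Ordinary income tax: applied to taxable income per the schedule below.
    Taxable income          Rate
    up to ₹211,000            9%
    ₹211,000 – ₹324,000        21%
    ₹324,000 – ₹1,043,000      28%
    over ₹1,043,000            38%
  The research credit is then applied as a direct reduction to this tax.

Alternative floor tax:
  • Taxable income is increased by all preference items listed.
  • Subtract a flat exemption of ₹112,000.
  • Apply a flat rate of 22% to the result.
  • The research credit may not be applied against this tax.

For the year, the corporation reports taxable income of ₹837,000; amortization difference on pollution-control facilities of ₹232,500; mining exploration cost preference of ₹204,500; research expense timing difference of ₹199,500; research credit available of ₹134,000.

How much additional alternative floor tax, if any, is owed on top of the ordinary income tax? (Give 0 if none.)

Alternative floor tax:
  Adjusted income: ₹837,000 + ₹232,500 + ₹204,500 + ₹199,500 = ₹1,473,500
  Less exemption ₹112,000 → base ₹1,361,500
  ₹1,361,500 × 22% = ₹299,530

Ordinary income tax:
  ₹211,000 × 9% = ₹18,990
  ₹113,000 × 21% = ₹23,730
  ₹513,000 × 28% = ₹143,640
  → ₹186,360
  Less research credit ₹134,000 → ₹52,360

Excess of alternative floor tax over ordinary income tax: ₹299,530 − ₹52,360 = ₹247,170.

₹247,170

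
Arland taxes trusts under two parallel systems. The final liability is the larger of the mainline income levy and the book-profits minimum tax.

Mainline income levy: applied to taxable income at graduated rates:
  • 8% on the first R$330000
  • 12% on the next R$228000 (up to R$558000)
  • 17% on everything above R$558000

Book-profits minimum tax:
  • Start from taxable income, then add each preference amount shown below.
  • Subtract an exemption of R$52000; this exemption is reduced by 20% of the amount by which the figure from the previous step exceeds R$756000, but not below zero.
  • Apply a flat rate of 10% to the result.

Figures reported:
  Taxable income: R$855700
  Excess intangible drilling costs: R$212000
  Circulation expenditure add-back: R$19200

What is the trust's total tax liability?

Mainline income levy:
  R$330000 × 8% = R$26400
  R$228000 × 12% = R$27360
  R$297700 × 17% = R$50609
  → R$104369

Book-profits minimum tax:
  Adjusted income: R$855700 + R$212000 + R$19200 = R$1086900
  Exemption: 20% × (R$1086900 − R$756000) = R$66180 ≥ R$52000, so the exemption is fully phased out
  Base: R$1086900 − R$0 = R$1086900
  R$1086900 × 10% = R$108690

R$108690 > R$104369, so the book-profits minimum tax is the binding amount.

R$108690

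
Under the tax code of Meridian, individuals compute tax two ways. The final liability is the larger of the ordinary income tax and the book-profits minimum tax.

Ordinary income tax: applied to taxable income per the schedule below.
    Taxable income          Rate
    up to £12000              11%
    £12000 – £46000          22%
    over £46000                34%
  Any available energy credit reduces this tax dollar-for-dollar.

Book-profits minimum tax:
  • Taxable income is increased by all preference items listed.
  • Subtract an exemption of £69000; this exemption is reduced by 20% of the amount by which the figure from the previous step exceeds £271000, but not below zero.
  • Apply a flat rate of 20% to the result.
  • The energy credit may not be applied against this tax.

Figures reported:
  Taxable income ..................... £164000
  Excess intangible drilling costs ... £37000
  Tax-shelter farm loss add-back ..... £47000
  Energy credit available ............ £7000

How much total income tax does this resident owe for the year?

£41920

Ordinary income tax:
  £12000 × 11% = £1320
  £34000 × 22% = £7480
  £118000 × 34% = £40120
  → £48920
  Less energy credit £7000 → £41920

Book-profits minimum tax:
  Adjusted income: £164000 + £37000 + £47000 = £248000
  Exemption: £248000 ≤ £271000, so full £69000 applies
  Base: £248000 − £69000 = £179000
  £179000 × 20% = £35800

£41920 > £35800, so the ordinary income tax governs.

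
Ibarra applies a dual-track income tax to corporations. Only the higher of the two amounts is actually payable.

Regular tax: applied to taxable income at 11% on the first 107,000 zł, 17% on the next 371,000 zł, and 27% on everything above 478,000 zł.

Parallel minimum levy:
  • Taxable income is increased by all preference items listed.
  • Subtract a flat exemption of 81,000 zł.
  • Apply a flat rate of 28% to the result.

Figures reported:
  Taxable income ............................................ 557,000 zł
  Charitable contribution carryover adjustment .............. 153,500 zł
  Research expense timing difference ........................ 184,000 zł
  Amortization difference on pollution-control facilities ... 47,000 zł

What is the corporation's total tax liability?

Regular tax:
  107,000 zł × 11% = 11,770 zł
  371,000 zł × 17% = 63,070 zł
  79,000 zł × 27% = 21,330 zł
  → 96,170 zł

Parallel minimum levy:
  Adjusted income: 557,000 zł + 153,500 zł + 184,000 zł + 47,000 zł = 941,500 zł
  Less exemption 81,000 zł → base 860,500 zł
  860,500 zł × 28% = 240,940 zł

240,940 zł > 96,170 zł, so the parallel minimum levy is the binding amount.

240,940 zł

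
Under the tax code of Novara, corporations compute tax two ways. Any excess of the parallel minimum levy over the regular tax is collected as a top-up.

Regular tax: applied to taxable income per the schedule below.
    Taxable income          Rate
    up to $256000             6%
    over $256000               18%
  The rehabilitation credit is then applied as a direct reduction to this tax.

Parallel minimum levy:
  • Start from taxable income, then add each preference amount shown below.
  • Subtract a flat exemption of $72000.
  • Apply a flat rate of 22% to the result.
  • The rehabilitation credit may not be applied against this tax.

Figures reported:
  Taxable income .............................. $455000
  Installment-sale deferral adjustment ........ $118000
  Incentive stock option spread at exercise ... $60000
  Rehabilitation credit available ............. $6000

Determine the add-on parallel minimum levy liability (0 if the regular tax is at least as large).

Parallel minimum levy:
  Adjusted income: $455000 + $118000 + $60000 = $633000
  Less exemption $72000 → base $561000
  $561000 × 22% = $123420

Regular tax:
  $256000 × 6% = $15360
  $199000 × 18% = $35820
  → $51180
  Less rehabilitation credit $6000 → $45180

Excess of parallel minimum levy over regular tax: $123420 − $45180 = $78240.

$78240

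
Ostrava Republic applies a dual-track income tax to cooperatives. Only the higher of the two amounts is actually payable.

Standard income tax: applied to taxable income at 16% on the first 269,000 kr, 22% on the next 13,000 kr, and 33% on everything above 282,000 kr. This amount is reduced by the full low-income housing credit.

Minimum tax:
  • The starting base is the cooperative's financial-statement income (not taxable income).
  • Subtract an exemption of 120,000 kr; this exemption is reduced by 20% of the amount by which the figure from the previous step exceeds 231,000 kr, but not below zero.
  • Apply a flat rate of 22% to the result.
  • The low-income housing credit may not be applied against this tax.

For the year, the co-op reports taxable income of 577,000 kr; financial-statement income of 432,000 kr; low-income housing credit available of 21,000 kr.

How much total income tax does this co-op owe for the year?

122,250 kr

Minimum tax:
  Base (financial-statement income): 432,000 kr
  Exemption: 120,000 kr − 20% × (432,000 kr − 231,000 kr) = 120,000 kr − 40,200 kr = 79,800 kr
  Base: 432,000 kr − 79,800 kr = 352,200 kr
  352,200 kr × 22% = 77,484 kr

Standard income tax:
  269,000 kr × 16% = 43,040 kr
  13,000 kr × 22% = 2,860 kr
  295,000 kr × 33% = 97,350 kr
  → 143,250 kr
  Less low-income housing credit 21,000 kr → 122,250 kr

122,250 kr > 77,484 kr, so the standard income tax governs.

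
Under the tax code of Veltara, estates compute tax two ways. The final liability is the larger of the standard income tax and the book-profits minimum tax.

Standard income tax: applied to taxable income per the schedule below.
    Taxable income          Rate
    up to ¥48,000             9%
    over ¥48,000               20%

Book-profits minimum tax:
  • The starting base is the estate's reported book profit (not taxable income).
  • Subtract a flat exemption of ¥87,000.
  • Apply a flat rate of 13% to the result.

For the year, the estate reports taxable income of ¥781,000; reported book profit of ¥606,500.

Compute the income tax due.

Standard income tax:
  ¥48,000 × 9% = ¥4,320
  ¥733,000 × 20% = ¥146,600
  → ¥150,920

Book-profits minimum tax:
  Base (reported book profit): ¥606,500
  Less exemption ¥87,000 → base ¥519,500
  ¥519,500 × 13% = ¥67,535

¥150,920 > ¥67,535, so the standard income tax governs.

¥150,920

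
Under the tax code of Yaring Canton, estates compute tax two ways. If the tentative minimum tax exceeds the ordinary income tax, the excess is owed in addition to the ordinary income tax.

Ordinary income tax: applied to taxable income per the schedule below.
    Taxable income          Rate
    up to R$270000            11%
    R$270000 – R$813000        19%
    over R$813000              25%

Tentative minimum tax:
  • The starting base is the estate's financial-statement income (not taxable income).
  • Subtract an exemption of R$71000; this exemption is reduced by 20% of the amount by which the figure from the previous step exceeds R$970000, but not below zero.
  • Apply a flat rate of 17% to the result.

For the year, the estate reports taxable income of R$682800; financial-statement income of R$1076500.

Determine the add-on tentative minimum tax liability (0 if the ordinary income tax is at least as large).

R$66424

Ordinary income tax:
  R$270000 × 11% = R$29700
  R$412800 × 19% = R$78432
  → R$108132

Tentative minimum tax:
  Base (financial-statement income): R$1076500
  Exemption: R$71000 − 20% × (R$1076500 − R$970000) = R$71000 − R$21300 = R$49700
  Base: R$1076500 − R$49700 = R$1026800
  R$1026800 × 17% = R$174556

Excess of tentative minimum tax over ordinary income tax: R$174556 − R$108132 = R$66424.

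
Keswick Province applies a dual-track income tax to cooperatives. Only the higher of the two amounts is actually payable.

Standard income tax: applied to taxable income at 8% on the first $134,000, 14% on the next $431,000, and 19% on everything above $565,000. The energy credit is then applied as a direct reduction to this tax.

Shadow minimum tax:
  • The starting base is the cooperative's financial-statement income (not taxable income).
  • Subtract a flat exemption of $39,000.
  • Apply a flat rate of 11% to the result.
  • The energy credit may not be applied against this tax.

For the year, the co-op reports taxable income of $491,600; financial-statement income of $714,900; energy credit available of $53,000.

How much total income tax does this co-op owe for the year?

$74,349

Shadow minimum tax:
  Base (financial-statement income): $714,900
  Less exemption $39,000 → base $675,900
  $675,900 × 11% = $74,349

Standard income tax:
  $134,000 × 8% = $10,720
  $357,600 × 14% = $50,064
  → $60,784
  Less energy credit $53,000 → $7,784

$74,349 > $7,784, so the shadow minimum tax is the binding amount.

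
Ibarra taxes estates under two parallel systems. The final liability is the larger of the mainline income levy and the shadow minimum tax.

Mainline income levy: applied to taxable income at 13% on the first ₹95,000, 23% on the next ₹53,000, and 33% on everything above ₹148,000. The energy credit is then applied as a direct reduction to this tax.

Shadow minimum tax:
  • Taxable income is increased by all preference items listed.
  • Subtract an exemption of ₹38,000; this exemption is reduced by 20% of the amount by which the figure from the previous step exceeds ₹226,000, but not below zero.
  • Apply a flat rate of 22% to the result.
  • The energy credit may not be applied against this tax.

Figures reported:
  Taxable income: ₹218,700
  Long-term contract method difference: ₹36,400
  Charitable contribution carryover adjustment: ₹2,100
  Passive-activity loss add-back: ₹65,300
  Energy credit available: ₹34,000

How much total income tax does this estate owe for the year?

Shadow minimum tax:
  Adjusted income: ₹218,700 + ₹36,400 + ₹2,100 + ₹65,300 = ₹322,500
  Exemption: ₹38,000 − 20% × (₹322,500 − ₹226,000) = ₹38,000 − ₹19,300 = ₹18,700
  Base: ₹322,500 − ₹18,700 = ₹303,800
  ₹303,800 × 22% = ₹66,836

Mainline income levy:
  ₹95,000 × 13% = ₹12,350
  ₹53,000 × 23% = ₹12,190
  ₹70,700 × 33% = ₹23,331
  → ₹47,871
  Less energy credit ₹34,000 → ₹13,871

₹66,836 > ₹13,871, so the shadow minimum tax is the binding amount.

₹66,836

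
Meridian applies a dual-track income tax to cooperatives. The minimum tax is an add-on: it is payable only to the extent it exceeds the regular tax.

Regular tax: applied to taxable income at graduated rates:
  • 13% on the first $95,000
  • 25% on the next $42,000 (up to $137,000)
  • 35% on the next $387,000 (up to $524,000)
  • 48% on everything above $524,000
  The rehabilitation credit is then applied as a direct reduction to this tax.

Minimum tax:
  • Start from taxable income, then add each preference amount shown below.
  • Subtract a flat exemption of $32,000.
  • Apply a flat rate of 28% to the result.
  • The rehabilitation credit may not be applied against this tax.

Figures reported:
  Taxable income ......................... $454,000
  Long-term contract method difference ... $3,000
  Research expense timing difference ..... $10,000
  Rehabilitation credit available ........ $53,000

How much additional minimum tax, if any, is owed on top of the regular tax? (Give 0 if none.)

$41,000

Regular tax:
  $95,000 × 13% = $12,350
  $42,000 × 25% = $10,500
  $317,000 × 35% = $110,950
  → $133,800
  Less rehabilitation credit $53,000 → $80,800

Minimum tax:
  Adjusted income: $454,000 + $3,000 + $10,000 = $467,000
  Less exemption $32,000 → base $435,000
  $435,000 × 28% = $121,800

Excess of minimum tax over regular tax: $121,800 − $80,800 = $41,000.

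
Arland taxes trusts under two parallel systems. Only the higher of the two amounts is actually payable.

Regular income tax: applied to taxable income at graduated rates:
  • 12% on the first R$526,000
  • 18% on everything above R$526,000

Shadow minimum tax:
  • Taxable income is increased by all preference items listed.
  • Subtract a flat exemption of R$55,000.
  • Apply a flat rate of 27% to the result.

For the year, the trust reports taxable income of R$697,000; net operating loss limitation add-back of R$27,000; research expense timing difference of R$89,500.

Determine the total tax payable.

Regular income tax:
  R$526,000 × 12% = R$63,120
  R$171,000 × 18% = R$30,780
  → R$93,900

Shadow minimum tax:
  Adjusted income: R$697,000 + R$27,000 + R$89,500 = R$813,500
  Less exemption R$55,000 → base R$758,500
  R$758,500 × 27% = R$204,795

R$204,795 > R$93,900, so the shadow minimum tax is the binding amount.

R$204,795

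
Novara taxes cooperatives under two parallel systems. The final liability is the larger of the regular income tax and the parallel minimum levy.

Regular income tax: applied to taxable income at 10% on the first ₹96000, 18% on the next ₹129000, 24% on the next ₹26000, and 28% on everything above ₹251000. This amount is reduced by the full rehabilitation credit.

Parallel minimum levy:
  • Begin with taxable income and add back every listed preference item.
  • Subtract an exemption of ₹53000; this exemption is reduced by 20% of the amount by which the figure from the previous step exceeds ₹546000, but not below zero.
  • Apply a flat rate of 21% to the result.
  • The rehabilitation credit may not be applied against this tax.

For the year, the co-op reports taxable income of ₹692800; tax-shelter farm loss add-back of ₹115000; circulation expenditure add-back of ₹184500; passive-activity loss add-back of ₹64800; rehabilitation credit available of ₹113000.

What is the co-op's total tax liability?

Regular income tax:
  ₹96000 × 10% = ₹9600
  ₹129000 × 18% = ₹23220
  ₹26000 × 24% = ₹6240
  ₹441800 × 28% = ₹123704
  → ₹162764
  Less rehabilitation credit ₹113000 → ₹49764

Parallel minimum levy:
  Adjusted income: ₹692800 + ₹115000 + ₹184500 + ₹64800 = ₹1057100
  Exemption: 20% × (₹1057100 − ₹546000) = ₹102220 ≥ ₹53000, so the exemption is fully phased out
  Base: ₹1057100 − ₹0 = ₹1057100
  ₹1057100 × 21% = ₹221991

₹221991 > ₹49764, so the parallel minimum levy is the binding amount.

₹221991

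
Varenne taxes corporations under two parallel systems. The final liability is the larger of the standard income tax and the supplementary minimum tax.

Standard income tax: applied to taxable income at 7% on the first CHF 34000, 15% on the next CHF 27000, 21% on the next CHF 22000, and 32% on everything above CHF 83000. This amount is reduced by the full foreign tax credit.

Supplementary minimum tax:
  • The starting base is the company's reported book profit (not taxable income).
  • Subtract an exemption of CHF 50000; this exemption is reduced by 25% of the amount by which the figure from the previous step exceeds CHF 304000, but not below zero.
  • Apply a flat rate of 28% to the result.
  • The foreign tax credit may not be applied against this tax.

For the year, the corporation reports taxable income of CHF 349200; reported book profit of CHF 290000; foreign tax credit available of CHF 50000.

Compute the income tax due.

Supplementary minimum tax:
  Base (reported book profit): CHF 290000
  Exemption: CHF 290000 ≤ CHF 304000, so full CHF 50000 applies
  Base: CHF 290000 − CHF 50000 = CHF 240000
  CHF 240000 × 28% = CHF 67200

Standard income tax:
  CHF 34000 × 7% = CHF 2380
  CHF 27000 × 15% = CHF 4050
  CHF 22000 × 21% = CHF 4620
  CHF 266200 × 32% = CHF 85184
  → CHF 96234
  Less foreign tax credit CHF 50000 → CHF 46234

CHF 67200 > CHF 46234, so the supplementary minimum tax is the binding amount.

CHF 67200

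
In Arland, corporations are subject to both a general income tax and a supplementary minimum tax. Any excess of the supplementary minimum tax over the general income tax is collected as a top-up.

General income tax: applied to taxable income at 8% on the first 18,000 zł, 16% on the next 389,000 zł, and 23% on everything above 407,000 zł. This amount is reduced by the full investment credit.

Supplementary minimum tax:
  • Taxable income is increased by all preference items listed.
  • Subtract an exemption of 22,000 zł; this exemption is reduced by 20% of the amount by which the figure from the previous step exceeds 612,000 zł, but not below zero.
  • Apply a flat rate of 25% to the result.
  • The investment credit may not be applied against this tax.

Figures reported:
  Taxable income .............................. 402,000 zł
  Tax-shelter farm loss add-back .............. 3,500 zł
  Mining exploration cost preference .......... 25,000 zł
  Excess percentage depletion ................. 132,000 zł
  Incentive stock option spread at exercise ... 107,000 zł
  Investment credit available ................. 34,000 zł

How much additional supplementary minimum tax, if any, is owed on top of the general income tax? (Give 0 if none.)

135,870 zł

Supplementary minimum tax:
  Adjusted income: 402,000 zł + 3,500 zł + 25,000 zł + 132,000 zł + 107,000 zł = 669,500 zł
  Exemption: 22,000 zł − 20% × (669,500 zł − 612,000 zł) = 22,000 zł − 11,500 zł = 10,500 zł
  Base: 669,500 zł − 10,500 zł = 659,000 zł
  659,000 zł × 25% = 164,750 zł

General income tax:
  18,000 zł × 8% = 1,440 zł
  384,000 zł × 16% = 61,440 zł
  → 62,880 zł
  Less investment credit 34,000 zł → 28,880 zł

Excess of supplementary minimum tax over general income tax: 164,750 zł − 28,880 zł = 135,870 zł.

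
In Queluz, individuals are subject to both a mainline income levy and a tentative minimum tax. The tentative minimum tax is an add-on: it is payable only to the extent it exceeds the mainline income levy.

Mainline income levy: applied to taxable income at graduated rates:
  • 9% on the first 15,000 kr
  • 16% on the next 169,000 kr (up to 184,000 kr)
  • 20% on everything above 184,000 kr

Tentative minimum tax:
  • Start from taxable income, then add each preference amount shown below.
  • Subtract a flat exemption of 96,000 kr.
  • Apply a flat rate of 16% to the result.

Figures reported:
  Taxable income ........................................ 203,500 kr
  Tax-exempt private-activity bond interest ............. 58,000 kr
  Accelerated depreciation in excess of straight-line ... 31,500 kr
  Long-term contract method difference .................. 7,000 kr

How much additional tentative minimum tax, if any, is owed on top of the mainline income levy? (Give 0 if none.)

350 kr

Mainline income levy:
  15,000 kr × 9% = 1,350 kr
  169,000 kr × 16% = 27,040 kr
  19,500 kr × 20% = 3,900 kr
  → 32,290 kr

Tentative minimum tax:
  Adjusted income: 203,500 kr + 58,000 kr + 31,500 kr + 7,000 kr = 300,000 kr
  Less exemption 96,000 kr → base 204,000 kr
  204,000 kr × 16% = 32,640 kr

Excess of tentative minimum tax over mainline income levy: 32,640 kr − 32,290 kr = 350 kr.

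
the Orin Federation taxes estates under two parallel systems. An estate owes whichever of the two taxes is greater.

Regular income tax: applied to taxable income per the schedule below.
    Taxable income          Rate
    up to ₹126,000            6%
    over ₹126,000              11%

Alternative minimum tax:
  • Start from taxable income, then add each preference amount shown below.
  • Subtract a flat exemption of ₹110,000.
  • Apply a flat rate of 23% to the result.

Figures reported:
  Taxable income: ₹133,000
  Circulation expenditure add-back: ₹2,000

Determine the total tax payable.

Regular income tax:
  ₹126,000 × 6% = ₹7,560
  ₹7,000 × 11% = ₹770
  → ₹8,330

Alternative minimum tax:
  Adjusted income: ₹133,000 + ₹2,000 = ₹135,000
  Less exemption ₹110,000 → base ₹25,000
  ₹25,000 × 23% = ₹5,750

₹8,330 > ₹5,750, so the regular income tax governs.

₹8,330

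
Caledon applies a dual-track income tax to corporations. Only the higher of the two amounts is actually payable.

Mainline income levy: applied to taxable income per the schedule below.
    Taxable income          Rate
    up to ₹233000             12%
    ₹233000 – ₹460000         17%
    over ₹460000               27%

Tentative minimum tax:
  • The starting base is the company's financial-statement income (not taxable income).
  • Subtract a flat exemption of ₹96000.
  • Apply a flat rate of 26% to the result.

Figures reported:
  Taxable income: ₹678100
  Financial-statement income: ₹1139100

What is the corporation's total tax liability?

Tentative minimum tax:
  Base (financial-statement income): ₹1139100
  Less exemption ₹96000 → base ₹1043100
  ₹1043100 × 26% = ₹271206

Mainline income levy:
  ₹233000 × 12% = ₹27960
  ₹227000 × 17% = ₹38590
  ₹218100 × 27% = ₹58887
  → ₹125437

₹271206 > ₹125437, so the tentative minimum tax is the binding amount.

₹271206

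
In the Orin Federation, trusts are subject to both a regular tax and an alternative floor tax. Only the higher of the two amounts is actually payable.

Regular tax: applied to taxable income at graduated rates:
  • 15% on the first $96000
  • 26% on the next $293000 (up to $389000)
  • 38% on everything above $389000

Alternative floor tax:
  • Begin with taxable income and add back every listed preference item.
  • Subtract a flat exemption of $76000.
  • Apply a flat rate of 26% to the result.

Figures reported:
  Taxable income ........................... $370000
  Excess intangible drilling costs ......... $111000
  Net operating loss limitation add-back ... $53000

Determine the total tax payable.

Alternative floor tax:
  Adjusted income: $370000 + $111000 + $53000 = $534000
  Less exemption $76000 → base $458000
  $458000 × 26% = $119080

Regular tax:
  $96000 × 15% = $14400
  $274000 × 26% = $71240
  → $85640

$119080 > $85640, so the alternative floor tax is the binding amount.

$119080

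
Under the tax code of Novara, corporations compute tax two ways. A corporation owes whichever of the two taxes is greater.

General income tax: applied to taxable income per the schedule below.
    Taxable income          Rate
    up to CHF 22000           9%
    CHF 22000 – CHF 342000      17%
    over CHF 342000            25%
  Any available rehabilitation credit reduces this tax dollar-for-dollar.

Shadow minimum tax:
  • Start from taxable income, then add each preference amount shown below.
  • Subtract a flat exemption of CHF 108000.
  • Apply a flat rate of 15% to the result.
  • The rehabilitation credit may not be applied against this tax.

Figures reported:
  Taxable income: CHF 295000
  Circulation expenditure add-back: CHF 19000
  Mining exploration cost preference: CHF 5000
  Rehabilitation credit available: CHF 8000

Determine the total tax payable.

CHF 40390

General income tax:
  CHF 22000 × 9% = CHF 1980
  CHF 273000 × 17% = CHF 46410
  → CHF 48390
  Less rehabilitation credit CHF 8000 → CHF 40390

Shadow minimum tax:
  Adjusted income: CHF 295000 + CHF 19000 + CHF 5000 = CHF 319000
  Less exemption CHF 108000 → base CHF 211000
  CHF 211000 × 15% = CHF 31650

CHF 40390 > CHF 31650, so the general income tax governs.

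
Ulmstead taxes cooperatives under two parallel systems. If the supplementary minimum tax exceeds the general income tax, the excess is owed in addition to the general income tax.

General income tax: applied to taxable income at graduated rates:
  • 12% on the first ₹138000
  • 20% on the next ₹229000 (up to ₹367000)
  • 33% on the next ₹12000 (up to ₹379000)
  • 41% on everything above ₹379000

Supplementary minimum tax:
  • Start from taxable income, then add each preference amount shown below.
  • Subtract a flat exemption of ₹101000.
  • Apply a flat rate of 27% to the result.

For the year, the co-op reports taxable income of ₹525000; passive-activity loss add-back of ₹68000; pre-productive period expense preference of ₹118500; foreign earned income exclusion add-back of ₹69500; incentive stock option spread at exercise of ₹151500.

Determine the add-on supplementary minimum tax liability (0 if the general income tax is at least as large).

₹98325

Supplementary minimum tax:
  Adjusted income: ₹525000 + ₹68000 + ₹118500 + ₹69500 + ₹151500 = ₹932500
  Less exemption ₹101000 → base ₹831500
  ₹831500 × 27% = ₹224505

General income tax:
  ₹138000 × 12% = ₹16560
  ₹229000 × 20% = ₹45800
  ₹12000 × 33% = ₹3960
  ₹146000 × 41% = ₹59860
  → ₹126180

Excess of supplementary minimum tax over general income tax: ₹224505 − ₹126180 = ₹98325.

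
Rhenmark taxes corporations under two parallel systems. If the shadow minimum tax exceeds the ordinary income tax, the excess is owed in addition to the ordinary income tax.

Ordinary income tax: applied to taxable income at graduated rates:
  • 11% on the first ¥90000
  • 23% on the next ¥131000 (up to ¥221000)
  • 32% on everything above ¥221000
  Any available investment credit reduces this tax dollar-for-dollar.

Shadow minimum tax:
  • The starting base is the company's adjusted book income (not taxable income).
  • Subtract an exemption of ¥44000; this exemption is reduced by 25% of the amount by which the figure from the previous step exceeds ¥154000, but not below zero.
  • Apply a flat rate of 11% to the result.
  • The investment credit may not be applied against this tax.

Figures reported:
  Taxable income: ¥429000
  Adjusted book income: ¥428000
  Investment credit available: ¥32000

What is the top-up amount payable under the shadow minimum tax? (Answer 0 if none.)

¥0

Shadow minimum tax:
  Base (adjusted book income): ¥428000
  Exemption: 25% × (¥428000 − ¥154000) = ¥68500 ≥ ¥44000, so the exemption is fully phased out
  Base: ¥428000 − ¥0 = ¥428000
  ¥428000 × 11% = ¥47080

Ordinary income tax:
  ¥90000 × 11% = ¥9900
  ¥131000 × 23% = ¥30130
  ¥208000 × 32% = ¥66560
  → ¥106590
  Less investment credit ¥32000 → ¥74590

¥47080 ≤ ¥74590, so no add-on is due.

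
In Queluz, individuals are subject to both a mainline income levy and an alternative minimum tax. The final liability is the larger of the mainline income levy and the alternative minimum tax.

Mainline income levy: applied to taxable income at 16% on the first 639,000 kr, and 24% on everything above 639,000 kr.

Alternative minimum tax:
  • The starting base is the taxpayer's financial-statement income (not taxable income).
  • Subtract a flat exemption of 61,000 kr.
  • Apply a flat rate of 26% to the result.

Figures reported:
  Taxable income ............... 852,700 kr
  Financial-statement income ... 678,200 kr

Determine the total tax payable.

160,472 kr

Alternative minimum tax:
  Base (financial-statement income): 678,200 kr
  Less exemption 61,000 kr → base 617,200 kr
  617,200 kr × 26% = 160,472 kr

Mainline income levy:
  639,000 kr × 16% = 102,240 kr
  213,700 kr × 24% = 51,288 kr
  → 153,528 kr

160,472 kr > 153,528 kr, so the alternative minimum tax is the binding amount.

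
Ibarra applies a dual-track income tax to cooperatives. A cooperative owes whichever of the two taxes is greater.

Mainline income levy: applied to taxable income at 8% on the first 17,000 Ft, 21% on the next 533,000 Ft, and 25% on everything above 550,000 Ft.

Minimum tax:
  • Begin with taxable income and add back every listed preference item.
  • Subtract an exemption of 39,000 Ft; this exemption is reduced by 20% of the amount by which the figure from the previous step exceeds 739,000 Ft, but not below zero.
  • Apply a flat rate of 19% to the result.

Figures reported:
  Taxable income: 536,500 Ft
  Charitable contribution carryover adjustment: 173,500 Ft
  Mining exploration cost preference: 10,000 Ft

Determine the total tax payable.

Minimum tax:
  Adjusted income: 536,500 Ft + 173,500 Ft + 10,000 Ft = 720,000 Ft
  Exemption: 720,000 Ft ≤ 739,000 Ft, so full 39,000 Ft applies
  Base: 720,000 Ft − 39,000 Ft = 681,000 Ft
  681,000 Ft × 19% = 129,390 Ft

Mainline income levy:
  17,000 Ft × 8% = 1,360 Ft
  519,500 Ft × 21% = 109,095 Ft
  → 110,455 Ft

129,390 Ft > 110,455 Ft, so the minimum tax is the binding amount.

129,390 Ft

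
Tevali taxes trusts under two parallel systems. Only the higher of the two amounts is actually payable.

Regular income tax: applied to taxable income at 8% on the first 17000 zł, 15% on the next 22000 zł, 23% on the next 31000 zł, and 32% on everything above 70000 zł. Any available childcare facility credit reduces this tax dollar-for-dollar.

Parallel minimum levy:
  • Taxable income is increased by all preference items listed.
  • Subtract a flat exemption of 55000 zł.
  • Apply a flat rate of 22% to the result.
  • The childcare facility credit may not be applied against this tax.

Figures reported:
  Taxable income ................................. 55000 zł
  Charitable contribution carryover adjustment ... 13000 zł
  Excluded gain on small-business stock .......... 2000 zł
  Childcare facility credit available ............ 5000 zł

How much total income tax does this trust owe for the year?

3340 zł

Parallel minimum levy:
  Adjusted income: 55000 zł + 13000 zł + 2000 zł = 70000 zł
  Less exemption 55000 zł → base 15000 zł
  15000 zł × 22% = 3300 zł

Regular income tax:
  17000 zł × 8% = 1360 zł
  22000 zł × 15% = 3300 zł
  16000 zł × 23% = 3680 zł
  → 8340 zł
  Less childcare facility credit 5000 zł → 3340 zł

3340 zł > 3300 zł, so the regular income tax governs.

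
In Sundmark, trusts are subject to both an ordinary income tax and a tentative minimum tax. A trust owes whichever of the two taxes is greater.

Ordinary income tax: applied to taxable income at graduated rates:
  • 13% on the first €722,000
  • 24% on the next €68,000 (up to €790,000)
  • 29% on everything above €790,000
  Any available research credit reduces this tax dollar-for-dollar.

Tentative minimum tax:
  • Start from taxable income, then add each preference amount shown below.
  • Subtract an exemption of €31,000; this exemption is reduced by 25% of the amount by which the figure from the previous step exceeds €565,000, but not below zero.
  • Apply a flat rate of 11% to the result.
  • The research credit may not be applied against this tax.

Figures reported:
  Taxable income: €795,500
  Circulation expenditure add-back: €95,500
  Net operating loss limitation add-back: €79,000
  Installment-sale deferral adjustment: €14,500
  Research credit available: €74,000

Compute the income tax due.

Ordinary income tax:
  €722,000 × 13% = €93,860
  €68,000 × 24% = €16,320
  €5,500 × 29% = €1,595
  → €111,775
  Less research credit €74,000 → €37,775

Tentative minimum tax:
  Adjusted income: €795,500 + €95,500 + €79,000 + €14,500 = €984,500
  Exemption: 25% × (€984,500 − €565,000) = €104,875 ≥ €31,000, so the exemption is fully phased out
  Base: €984,500 − €0 = €984,500
  €984,500 × 11% = €108,295

€108,295 > €37,775, so the tentative minimum tax is the binding amount.

€108,295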